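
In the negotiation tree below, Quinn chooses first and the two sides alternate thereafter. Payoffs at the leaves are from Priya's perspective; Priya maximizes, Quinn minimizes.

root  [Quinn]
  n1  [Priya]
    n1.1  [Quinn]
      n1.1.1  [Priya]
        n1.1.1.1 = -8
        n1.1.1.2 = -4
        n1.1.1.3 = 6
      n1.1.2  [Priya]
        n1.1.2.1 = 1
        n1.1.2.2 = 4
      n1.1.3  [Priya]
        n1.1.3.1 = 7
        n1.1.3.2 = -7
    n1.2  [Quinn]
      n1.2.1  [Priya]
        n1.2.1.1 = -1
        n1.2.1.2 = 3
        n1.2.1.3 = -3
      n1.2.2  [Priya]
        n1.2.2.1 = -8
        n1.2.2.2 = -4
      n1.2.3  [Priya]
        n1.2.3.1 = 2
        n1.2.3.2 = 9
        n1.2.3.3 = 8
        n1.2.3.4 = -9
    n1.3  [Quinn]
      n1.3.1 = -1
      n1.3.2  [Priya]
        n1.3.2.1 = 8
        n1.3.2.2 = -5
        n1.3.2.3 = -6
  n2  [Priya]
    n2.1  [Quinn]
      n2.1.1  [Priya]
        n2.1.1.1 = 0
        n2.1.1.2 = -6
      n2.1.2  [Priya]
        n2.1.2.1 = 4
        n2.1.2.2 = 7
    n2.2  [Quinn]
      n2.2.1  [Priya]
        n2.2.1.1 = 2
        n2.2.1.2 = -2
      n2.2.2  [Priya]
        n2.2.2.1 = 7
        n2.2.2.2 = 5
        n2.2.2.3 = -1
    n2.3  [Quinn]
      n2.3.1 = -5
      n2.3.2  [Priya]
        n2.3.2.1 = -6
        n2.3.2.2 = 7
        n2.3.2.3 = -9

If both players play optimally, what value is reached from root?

n1.1.1 (Priya): max(-8, -4, 6) = 6
n1.1.2 (Priya): max(1, 4) = 4
n1.1.3 (Priya): max(7, -7) = 7
n1.1 (Quinn): min(6, 4, 7) = 4
n1.2.1 (Priya): max(-1, 3, -3) = 3
n1.2.2 (Priya): max(-8, -4) = -4
n1.2.3 (Priya): max(2, 9, 8, -9) = 9
n1.2 (Quinn): min(3, -4, 9) = -4
n1.3.2 (Priya): max(8, -5, -6) = 8
n1.3 (Quinn): min(-1, 8) = -1
n1 (Priya): max(4, -4, -1) = 4
n2.1.1 (Priya): max(0, -6) = 0
n2.1.2 (Priya): max(4, 7) = 7
n2.1 (Quinn): min(0, 7) = 0
n2.2.1 (Priya): max(2, -2) = 2
n2.2.2 (Priya): max(7, 5, -1) = 7
n2.2 (Quinn): min(2, 7) = 2
n2.3.2 (Priya): max(-6, 7, -9) = 7
n2.3 (Quinn): min(-5, 7) = -5
n2 (Priya): max(0, 2, -5) = 2
root (Quinn): min(4, 2) = 2

2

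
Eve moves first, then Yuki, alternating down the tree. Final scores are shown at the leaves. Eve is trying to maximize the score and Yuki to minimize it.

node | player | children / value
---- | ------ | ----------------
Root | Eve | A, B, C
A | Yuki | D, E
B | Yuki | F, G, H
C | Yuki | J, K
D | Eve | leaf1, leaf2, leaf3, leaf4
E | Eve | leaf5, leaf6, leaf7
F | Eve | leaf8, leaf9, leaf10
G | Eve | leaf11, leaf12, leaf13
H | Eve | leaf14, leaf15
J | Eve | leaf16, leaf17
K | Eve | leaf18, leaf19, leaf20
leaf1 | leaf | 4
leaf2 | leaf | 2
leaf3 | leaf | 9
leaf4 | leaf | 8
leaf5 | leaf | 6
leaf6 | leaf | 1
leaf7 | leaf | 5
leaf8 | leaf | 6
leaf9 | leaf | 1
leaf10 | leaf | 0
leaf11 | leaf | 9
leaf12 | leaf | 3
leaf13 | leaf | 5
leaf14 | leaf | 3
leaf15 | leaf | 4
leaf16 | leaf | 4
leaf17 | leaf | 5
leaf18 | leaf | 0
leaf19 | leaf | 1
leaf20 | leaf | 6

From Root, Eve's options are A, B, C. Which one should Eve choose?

D (Eve): max(4, 2, 9, 8) = 9
E (Eve): max(6, 1, 5) = 6
A (Yuki): min(9, 6) = 6
F (Eve): max(6, 1, 0) = 6
G (Eve): max(9, 3, 5) = 9
H (Eve): max(3, 4) = 4
B (Yuki): min(6, 9, 4) = 4
J (Eve): max(4, 5) = 5
K (Eve): max(0, 1, 6) = 6
C (Yuki): min(5, 6) = 5
Root (Eve): max(6, 4, 5) = 6
Eve at Root wants the highest of {A=6, B=4, C=5}, so chooses A.

A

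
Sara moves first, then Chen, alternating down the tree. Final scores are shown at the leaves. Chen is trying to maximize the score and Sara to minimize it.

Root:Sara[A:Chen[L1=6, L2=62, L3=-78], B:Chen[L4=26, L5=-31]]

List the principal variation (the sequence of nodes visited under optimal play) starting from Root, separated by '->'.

A (Chen): max(6, 62, -78) = 62
B (Chen): max(26, -31) = 26
Root (Sara): min(62, 26) = 26
At Root, Sara picks B (lowest: 26).
At B, Chen picks L4 (highest: 26).
Terminal value 26.

Root -> B -> L4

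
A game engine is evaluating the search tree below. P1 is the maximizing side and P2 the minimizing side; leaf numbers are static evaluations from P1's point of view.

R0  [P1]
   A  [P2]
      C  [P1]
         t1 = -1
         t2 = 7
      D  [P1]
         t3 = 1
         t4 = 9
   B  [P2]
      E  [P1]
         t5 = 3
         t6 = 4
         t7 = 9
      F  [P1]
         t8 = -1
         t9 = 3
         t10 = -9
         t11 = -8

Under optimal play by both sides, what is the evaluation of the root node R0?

7

C (P1): max(-1, 7) = 7
D (P1): max(1, 9) = 9
A (P2): min(7, 9) = 7
E (P1): max(3, 4, 9) = 9
F (P1): max(-1, 3, -9, -8) = 3
B (P2): min(9, 3) = 3
R0 (P1): max(7, 3) = 7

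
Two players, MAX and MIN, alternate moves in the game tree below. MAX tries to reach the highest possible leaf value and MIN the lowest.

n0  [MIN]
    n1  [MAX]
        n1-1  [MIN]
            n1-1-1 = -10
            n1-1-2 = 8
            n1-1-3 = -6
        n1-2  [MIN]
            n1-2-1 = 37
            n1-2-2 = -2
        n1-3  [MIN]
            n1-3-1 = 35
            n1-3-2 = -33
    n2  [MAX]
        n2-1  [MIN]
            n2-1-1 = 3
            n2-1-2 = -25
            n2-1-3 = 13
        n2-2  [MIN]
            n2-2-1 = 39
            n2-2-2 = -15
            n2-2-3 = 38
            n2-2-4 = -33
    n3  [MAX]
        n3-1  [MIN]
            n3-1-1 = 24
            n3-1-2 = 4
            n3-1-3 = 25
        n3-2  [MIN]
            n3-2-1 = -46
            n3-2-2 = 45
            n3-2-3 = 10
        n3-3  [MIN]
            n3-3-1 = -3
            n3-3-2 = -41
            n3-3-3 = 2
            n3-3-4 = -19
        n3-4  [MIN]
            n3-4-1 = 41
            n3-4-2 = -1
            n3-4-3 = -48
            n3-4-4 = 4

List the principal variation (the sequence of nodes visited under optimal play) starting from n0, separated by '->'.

n0 -> n2 -> n2-1 -> n2-1-2

n1-1 (MIN): min(-10, 8, -6) = -10
n1-2 (MIN): min(37, -2) = -2
n1-3 (MIN): min(35, -33) = -33
n1 (MAX): max(-10, -2, -33) = -2
n2-1 (MIN): min(3, -25, 13) = -25
n2-2 (MIN): min(39, -15, 38, -33) = -33
n2 (MAX): max(-25, -33) = -25
n3-1 (MIN): min(24, 4, 25) = 4
n3-2 (MIN): min(-46, 45, 10) = -46
n3-3 (MIN): min(-3, -41, 2, -19) = -41
n3-4 (MIN): min(41, -1, -48, 4) = -48
n3 (MAX): max(4, -46, -41, -48) = 4
n0 (MIN): min(-2, -25, 4) = -25
At n0, MIN picks n2 (lowest: -25).
At n2, MAX picks n2-1 (highest: -25).
At n2-1, MIN picks n2-1-2 (lowest: -25).
Terminal value -25.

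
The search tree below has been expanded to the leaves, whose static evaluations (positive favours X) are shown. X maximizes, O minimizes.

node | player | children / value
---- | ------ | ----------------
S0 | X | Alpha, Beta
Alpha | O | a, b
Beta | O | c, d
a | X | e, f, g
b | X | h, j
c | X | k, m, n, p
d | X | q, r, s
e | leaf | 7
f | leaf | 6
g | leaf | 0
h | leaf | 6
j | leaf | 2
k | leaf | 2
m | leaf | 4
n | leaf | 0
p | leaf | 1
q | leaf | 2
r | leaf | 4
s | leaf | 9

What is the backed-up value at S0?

a (X): max(7, 6, 0) = 7
b (X): max(6, 2) = 6
Alpha (O): min(7, 6) = 6
c (X): max(2, 4, 0, 1) = 4
d (X): max(2, 4, 9) = 9
Beta (O): min(4, 9) = 4
S0 (X): max(6, 4) = 6

6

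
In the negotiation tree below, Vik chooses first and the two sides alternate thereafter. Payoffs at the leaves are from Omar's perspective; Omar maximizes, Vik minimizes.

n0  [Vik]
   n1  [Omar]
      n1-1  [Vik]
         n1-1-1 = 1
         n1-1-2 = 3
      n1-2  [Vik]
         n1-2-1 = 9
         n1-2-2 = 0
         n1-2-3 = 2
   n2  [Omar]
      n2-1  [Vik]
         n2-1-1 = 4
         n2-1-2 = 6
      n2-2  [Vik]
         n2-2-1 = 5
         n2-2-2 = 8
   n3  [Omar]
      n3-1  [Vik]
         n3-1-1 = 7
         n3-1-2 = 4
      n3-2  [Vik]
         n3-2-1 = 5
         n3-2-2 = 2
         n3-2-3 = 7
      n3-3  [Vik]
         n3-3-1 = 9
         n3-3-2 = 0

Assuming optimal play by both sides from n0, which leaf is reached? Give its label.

n1-1 (Vik): min(1, 3) = 1
n1-2 (Vik): min(9, 0, 2) = 0
n1 (Omar): max(1, 0) = 1
n2-1 (Vik): min(4, 6) = 4
n2-2 (Vik): min(5, 8) = 5
n2 (Omar): max(4, 5) = 5
n3-1 (Vik): min(7, 4) = 4
n3-2 (Vik): min(5, 2, 7) = 2
n3-3 (Vik): min(9, 0) = 0
n3 (Omar): max(4, 2, 0) = 4
n0 (Vik): min(1, 5, 4) = 1
At n0, Vik picks n1 (lowest: 1).
At n1, Omar picks n1-1 (highest: 1).
At n1-1, Vik picks n1-1-1 (lowest: 1).
Terminal value 1.

n1-1-1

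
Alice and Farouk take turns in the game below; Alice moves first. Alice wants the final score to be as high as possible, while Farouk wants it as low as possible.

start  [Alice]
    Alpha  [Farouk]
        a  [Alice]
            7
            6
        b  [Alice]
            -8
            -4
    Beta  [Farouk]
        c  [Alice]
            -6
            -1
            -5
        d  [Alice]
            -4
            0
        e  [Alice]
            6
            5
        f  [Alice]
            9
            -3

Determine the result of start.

-1

a (Alice): max(7, 6) = 7
b (Alice): max(-8, -4) = -4
Alpha (Farouk): min(7, -4) = -4
c (Alice): max(-6, -1, -5) = -1
d (Alice): max(-4, 0) = 0
e (Alice): max(6, 5) = 6
f (Alice): max(9, -3) = 9
Beta (Farouk): min(-1, 0, 6, 9) = -1
start (Alice): max(-4, -1) = -1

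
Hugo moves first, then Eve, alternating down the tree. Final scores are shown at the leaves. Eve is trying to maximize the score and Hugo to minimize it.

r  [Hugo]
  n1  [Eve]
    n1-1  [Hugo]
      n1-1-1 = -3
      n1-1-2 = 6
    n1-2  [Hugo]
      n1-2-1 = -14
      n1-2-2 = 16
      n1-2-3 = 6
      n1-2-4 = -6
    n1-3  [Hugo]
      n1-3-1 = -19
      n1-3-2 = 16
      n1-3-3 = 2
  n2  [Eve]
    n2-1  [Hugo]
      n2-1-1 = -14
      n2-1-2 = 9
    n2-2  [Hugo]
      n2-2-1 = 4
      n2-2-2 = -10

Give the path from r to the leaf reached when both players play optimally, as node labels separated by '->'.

r -> n2 -> n2-2 -> n2-2-2

n1-1 (Hugo): min(-3, 6) = -3
n1-2 (Hugo): min(-14, 16, 6, -6) = -14
n1-3 (Hugo): min(-19, 16, 2) = -19
n1 (Eve): max(-3, -14, -19) = -3
n2-1 (Hugo): min(-14, 9) = -14
n2-2 (Hugo): min(4, -10) = -10
n2 (Eve): max(-14, -10) = -10
r (Hugo): min(-3, -10) = -10
At r, Hugo picks n2 (lowest: -10).
At n2, Eve picks n2-2 (highest: -10).
At n2-2, Hugo picks n2-2-2 (lowest: -10).
Terminal value -10.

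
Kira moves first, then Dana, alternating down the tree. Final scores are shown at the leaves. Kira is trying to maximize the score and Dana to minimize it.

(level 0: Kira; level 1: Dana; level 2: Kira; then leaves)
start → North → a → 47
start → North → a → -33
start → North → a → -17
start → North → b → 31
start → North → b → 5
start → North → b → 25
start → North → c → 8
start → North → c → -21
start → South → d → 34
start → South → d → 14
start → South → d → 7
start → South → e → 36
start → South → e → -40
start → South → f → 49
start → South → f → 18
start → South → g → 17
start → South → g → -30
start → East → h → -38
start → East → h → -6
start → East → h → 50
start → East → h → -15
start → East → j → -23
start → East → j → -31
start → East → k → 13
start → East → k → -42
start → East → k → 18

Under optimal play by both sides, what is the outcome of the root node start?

a (Kira): max(47, -33, -17) = 47
b (Kira): max(31, 5, 25) = 31
c (Kira): max(8, -21) = 8
North (Dana): min(47, 31, 8) = 8
d (Kira): max(34, 14, 7) = 34
e (Kira): max(36, -40) = 36
f (Kira): max(49, 18) = 49
g (Kira): max(17, -30) = 17
South (Dana): min(34, 36, 49, 17) = 17
h (Kira): max(-38, -6, 50, -15) = 50
j (Kira): max(-23, -31) = -23
k (Kira): max(13, -42, 18) = 18
East (Dana): min(50, -23, 18) = -23
start (Kira): max(8, 17, -23) = 17

17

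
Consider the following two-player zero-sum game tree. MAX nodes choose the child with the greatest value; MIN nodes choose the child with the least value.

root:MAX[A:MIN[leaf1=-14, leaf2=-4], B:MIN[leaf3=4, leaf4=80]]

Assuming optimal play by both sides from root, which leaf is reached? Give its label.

A (MIN): min(-14, -4) = -14
B (MIN): min(4, 80) = 4
root (MAX): max(-14, 4) = 4
At root, MAX picks B (highest: 4).
At B, MIN picks leaf3 (lowest: 4).
Terminal value 4.

leaf3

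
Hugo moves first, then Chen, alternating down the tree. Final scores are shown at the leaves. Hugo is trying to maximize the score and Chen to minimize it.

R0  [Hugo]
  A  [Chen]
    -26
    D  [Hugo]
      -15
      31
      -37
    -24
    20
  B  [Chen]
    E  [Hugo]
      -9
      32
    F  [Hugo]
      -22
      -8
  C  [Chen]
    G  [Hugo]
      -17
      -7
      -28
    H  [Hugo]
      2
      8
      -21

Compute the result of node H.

H (Hugo): max(2, 8, -21) = 8

8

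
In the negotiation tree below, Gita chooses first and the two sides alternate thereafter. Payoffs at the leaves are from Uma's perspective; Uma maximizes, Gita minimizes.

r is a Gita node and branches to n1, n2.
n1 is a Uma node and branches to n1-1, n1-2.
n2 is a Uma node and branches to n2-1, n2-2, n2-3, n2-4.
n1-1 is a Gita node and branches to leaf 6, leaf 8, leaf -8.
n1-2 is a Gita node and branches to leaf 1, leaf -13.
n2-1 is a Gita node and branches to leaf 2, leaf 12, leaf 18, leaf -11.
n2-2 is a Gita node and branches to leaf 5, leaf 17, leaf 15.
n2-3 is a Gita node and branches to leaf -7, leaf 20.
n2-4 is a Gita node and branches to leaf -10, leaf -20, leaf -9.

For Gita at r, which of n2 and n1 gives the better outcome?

n1

n2-1 (Gita): min(2, 12, 18, -11) = -11
n2-2 (Gita): min(5, 17, 15) = 5
n2-3 (Gita): min(-7, 20) = -7
n2-4 (Gita): min(-10, -20, -9) = -20
n2 (Uma): max(-11, 5, -7, -20) = 5
n1-1 (Gita): min(6, 8, -8) = -8
n1-2 (Gita): min(1, -13) = -13
n1 (Uma): max(-8, -13) = -8
Gita prefers the lower value; n2=5, n1=-8. n1 is better since -8 < 5.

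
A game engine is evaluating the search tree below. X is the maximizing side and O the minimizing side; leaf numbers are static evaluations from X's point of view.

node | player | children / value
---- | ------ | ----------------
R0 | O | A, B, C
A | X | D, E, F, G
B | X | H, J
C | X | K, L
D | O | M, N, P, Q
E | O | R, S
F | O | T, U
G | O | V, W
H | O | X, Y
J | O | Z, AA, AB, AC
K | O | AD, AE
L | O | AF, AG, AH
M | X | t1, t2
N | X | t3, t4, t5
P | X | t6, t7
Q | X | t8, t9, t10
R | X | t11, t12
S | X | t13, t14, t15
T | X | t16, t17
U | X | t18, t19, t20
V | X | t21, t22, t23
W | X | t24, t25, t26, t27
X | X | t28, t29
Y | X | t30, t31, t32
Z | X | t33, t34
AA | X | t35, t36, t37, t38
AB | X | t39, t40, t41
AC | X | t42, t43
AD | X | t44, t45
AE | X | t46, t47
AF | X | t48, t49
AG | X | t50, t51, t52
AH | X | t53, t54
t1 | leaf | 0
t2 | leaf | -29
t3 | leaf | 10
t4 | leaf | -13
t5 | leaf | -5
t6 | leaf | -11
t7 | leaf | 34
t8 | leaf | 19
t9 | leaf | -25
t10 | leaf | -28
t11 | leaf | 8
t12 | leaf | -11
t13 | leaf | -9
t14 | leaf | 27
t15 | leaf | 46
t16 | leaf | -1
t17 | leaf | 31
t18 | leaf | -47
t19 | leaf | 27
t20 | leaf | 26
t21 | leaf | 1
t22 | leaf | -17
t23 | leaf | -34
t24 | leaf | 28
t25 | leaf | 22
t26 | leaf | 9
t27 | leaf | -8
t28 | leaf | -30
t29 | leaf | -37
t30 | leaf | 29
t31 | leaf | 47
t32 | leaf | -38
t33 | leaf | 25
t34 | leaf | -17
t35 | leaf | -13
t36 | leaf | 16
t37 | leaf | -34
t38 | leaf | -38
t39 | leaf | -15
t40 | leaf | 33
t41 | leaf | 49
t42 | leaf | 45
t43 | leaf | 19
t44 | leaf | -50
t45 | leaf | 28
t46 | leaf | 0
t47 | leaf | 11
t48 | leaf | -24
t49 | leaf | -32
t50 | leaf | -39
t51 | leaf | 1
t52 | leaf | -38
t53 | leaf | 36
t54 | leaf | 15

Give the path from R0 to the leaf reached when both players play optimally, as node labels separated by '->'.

R0 -> C -> K -> AE -> t47

M (X): max(0, -29) = 0
N (X): max(10, -13, -5) = 10
P (X): max(-11, 34) = 34
Q (X): max(19, -25, -28) = 19
D (O): min(0, 10, 34, 19) = 0
R (X): max(8, -11) = 8
S (X): max(-9, 27, 46) = 46
E (O): min(8, 46) = 8
T (X): max(-1, 31) = 31
U (X): max(-47, 27, 26) = 27
F (O): min(31, 27) = 27
V (X): max(1, -17, -34) = 1
W (X): max(28, 22, 9, -8) = 28
G (O): min(1, 28) = 1
A (X): max(0, 8, 27, 1) = 27
X (X): max(-30, -37) = -30
Y (X): max(29, 47, -38) = 47
H (O): min(-30, 47) = -30
Z (X): max(25, -17) = 25
AA (X): max(-13, 16, -34, -38) = 16
AB (X): max(-15, 33, 49) = 49
AC (X): max(45, 19) = 45
J (O): min(25, 16, 49, 45) = 16
B (X): max(-30, 16) = 16
AD (X): max(-50, 28) = 28
AE (X): max(0, 11) = 11
K (O): min(28, 11) = 11
AF (X): max(-24, -32) = -24
AG (X): max(-39, 1, -38) = 1
AH (X): max(36, 15) = 36
L (O): min(-24, 1, 36) = -24
C (X): max(11, -24) = 11
R0 (O): min(27, 16, 11) = 11
At R0, O picks C (lowest: 11).
At C, X picks K (highest: 11).
At K, O picks AE (lowest: 11).
At AE, X picks t47 (highest: 11).
Terminal value 11.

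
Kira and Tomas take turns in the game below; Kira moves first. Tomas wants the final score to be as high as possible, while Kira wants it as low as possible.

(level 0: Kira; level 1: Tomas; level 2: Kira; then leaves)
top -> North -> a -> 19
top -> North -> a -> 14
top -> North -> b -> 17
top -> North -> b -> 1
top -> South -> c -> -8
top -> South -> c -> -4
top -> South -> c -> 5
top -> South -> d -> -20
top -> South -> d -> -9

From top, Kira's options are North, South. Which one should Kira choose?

a (Kira): min(19, 14) = 14
b (Kira): min(17, 1) = 1
North (Tomas): max(14, 1) = 14
c (Kira): min(-8, -4, 5) = -8
d (Kira): min(-20, -9) = -20
South (Tomas): max(-8, -20) = -8
top (Kira): min(14, -8) = -8
Kira at top wants the lowest of {North=14, South=-8}, so chooses South.

South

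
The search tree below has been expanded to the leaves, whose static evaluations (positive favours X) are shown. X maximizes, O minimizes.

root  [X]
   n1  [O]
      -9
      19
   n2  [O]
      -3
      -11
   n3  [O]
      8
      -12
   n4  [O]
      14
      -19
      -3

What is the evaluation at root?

-9

n1 (O): min(-9, 19) = -9
n2 (O): min(-3, -11) = -11
n3 (O): min(8, -12) = -12
n4 (O): min(14, -19, -3) = -19
root (X): max(-9, -11, -12, -19) = -9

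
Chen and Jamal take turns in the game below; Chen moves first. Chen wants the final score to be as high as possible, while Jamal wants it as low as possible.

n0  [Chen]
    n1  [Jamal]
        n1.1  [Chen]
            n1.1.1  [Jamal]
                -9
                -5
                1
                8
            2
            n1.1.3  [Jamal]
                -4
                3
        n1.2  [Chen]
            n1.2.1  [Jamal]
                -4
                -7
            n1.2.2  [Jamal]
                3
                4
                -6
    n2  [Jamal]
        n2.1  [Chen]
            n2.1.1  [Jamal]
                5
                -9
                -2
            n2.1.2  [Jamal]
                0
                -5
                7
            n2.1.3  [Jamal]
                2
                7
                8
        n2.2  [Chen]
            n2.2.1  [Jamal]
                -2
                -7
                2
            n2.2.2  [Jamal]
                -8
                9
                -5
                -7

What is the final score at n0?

n1.1.1 (Jamal): min(-9, -5, 1, 8) = -9
n1.1.3 (Jamal): min(-4, 3) = -4
n1.1 (Chen): max(-9, 2, -4) = 2
n1.2.1 (Jamal): min(-4, -7) = -7
n1.2.2 (Jamal): min(3, 4, -6) = -6
n1.2 (Chen): max(-7, -6) = -6
n1 (Jamal): min(2, -6) = -6
n2.1.1 (Jamal): min(5, -9, -2) = -9
n2.1.2 (Jamal): min(0, -5, 7) = -5
n2.1.3 (Jamal): min(2, 7, 8) = 2
n2.1 (Chen): max(-9, -5, 2) = 2
n2.2.1 (Jamal): min(-2, -7, 2) = -7
n2.2.2 (Jamal): min(-8, 9, -5, -7) = -8
n2.2 (Chen): max(-7, -8) = -7
n2 (Jamal): min(2, -7) = -7
n0 (Chen): max(-6, -7) = -6

-6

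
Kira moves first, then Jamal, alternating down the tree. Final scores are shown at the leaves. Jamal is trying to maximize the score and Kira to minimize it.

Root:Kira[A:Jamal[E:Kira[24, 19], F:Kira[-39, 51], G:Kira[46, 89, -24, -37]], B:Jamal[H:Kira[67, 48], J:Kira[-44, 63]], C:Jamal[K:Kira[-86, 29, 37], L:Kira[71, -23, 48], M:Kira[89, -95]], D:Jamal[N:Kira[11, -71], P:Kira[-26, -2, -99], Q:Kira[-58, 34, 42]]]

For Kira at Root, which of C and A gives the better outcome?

K (Kira): min(-86, 29, 37) = -86
L (Kira): min(71, -23, 48) = -23
M (Kira): min(89, -95) = -95
C (Jamal): max(-86, -23, -95) = -23
E (Kira): min(24, 19) = 19
F (Kira): min(-39, 51) = -39
G (Kira): min(46, 89, -24, -37) = -37
A (Jamal): max(19, -39, -37) = 19
Kira prefers the lower value; C=-23, A=19. C is better since -23 < 19.

C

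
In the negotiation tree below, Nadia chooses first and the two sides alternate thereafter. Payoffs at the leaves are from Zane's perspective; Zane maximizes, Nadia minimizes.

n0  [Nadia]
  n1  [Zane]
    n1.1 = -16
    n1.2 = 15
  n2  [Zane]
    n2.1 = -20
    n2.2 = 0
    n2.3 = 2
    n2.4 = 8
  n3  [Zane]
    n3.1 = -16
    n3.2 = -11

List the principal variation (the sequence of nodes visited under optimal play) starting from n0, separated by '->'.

n1 (Zane): max(-16, 15) = 15
n2 (Zane): max(-20, 0, 2, 8) = 8
n3 (Zane): max(-16, -11) = -11
n0 (Nadia): min(15, 8, -11) = -11
At n0, Nadia picks n3 (lowest: -11).
At n3, Zane picks n3.2 (highest: -11).
Terminal value -11.

n0 -> n3 -> n3.2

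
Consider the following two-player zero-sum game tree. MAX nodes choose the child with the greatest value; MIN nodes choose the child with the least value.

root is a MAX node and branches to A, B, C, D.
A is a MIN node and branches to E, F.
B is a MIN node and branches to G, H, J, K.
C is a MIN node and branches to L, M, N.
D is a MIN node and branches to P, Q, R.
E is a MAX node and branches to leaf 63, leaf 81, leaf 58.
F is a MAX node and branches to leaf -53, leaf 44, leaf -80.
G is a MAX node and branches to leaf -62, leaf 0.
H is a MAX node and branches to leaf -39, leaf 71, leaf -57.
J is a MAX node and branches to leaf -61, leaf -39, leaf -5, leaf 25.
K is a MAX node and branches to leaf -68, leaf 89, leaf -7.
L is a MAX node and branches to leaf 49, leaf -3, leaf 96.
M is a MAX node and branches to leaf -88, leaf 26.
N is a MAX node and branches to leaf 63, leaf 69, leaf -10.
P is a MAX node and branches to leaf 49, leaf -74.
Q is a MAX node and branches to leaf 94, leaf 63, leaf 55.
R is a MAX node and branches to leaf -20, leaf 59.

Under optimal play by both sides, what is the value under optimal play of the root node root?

E (MAX): max(63, 81, 58) = 81
F (MAX): max(-53, 44, -80) = 44
A (MIN): min(81, 44) = 44
G (MAX): max(-62, 0) = 0
H (MAX): max(-39, 71, -57) = 71
J (MAX): max(-61, -39, -5, 25) = 25
K (MAX): max(-68, 89, -7) = 89
B (MIN): min(0, 71, 25, 89) = 0
L (MAX): max(49, -3, 96) = 96
M (MAX): max(-88, 26) = 26
N (MAX): max(63, 69, -10) = 69
C (MIN): min(96, 26, 69) = 26
P (MAX): max(49, -74) = 49
Q (MAX): max(94, 63, 55) = 94
R (MAX): max(-20, 59) = 59
D (MIN): min(49, 94, 59) = 49
root (MAX): max(44, 0, 26, 49) = 49

49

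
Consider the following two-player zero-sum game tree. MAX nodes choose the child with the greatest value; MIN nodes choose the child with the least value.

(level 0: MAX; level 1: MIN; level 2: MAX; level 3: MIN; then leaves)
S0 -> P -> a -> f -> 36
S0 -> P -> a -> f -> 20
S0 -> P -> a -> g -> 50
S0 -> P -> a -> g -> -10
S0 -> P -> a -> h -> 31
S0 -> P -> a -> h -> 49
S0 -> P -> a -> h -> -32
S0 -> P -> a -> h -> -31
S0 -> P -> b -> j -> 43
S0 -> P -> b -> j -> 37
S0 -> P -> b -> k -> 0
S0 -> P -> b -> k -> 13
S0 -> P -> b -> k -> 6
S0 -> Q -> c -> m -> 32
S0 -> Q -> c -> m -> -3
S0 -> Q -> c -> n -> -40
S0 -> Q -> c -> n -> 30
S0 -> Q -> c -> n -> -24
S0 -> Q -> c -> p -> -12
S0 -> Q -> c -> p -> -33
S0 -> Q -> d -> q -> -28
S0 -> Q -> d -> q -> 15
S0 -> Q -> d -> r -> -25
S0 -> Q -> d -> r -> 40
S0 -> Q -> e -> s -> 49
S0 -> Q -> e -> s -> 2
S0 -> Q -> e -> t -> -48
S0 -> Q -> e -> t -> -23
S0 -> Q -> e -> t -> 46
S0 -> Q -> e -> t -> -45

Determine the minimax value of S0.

20

f (MIN): min(36, 20) = 20
g (MIN): min(50, -10) = -10
h (MIN): min(31, 49, -32, -31) = -32
a (MAX): max(20, -10, -32) = 20
j (MIN): min(43, 37) = 37
k (MIN): min(0, 13, 6) = 0
b (MAX): max(37, 0) = 37
P (MIN): min(20, 37) = 20
m (MIN): min(32, -3) = -3
n (MIN): min(-40, 30, -24) = -40
p (MIN): min(-12, -33) = -33
c (MAX): max(-3, -40, -33) = -3
q (MIN): min(-28, 15) = -28
r (MIN): min(-25, 40) = -25
d (MAX): max(-28, -25) = -25
s (MIN): min(49, 2) = 2
t (MIN): min(-48, -23, 46, -45) = -48
e (MAX): max(2, -48) = 2
Q (MIN): min(-3, -25, 2) = -25
S0 (MAX): max(20, -25) = 20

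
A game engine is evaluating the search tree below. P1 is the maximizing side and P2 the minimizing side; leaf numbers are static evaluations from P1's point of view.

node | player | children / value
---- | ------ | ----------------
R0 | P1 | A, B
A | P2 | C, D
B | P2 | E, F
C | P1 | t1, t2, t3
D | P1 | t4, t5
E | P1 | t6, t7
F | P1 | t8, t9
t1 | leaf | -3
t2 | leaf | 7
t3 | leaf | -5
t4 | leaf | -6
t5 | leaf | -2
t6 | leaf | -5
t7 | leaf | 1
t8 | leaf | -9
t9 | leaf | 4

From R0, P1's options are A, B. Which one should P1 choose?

B

C (P1): max(-3, 7, -5) = 7
D (P1): max(-6, -2) = -2
A (P2): min(7, -2) = -2
E (P1): max(-5, 1) = 1
F (P1): max(-9, 4) = 4
B (P2): min(1, 4) = 1
R0 (P1): max(-2, 1) = 1
P1 at R0 wants the highest of {A=-2, B=1}, so chooses B.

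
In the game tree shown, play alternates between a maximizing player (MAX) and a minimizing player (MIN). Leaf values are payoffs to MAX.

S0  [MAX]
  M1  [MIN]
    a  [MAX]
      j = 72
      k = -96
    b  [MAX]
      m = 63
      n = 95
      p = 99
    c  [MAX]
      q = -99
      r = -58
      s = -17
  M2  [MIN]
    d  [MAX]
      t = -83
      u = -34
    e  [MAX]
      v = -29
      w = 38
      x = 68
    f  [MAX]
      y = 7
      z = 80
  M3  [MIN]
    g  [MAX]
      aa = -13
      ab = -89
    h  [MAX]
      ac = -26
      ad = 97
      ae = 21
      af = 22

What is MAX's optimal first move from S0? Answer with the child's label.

a (MAX): max(72, -96) = 72
b (MAX): max(63, 95, 99) = 99
c (MAX): max(-99, -58, -17) = -17
M1 (MIN): min(72, 99, -17) = -17
d (MAX): max(-83, -34) = -34
e (MAX): max(-29, 38, 68) = 68
f (MAX): max(7, 80) = 80
M2 (MIN): min(-34, 68, 80) = -34
g (MAX): max(-13, -89) = -13
h (MAX): max(-26, 97, 21, 22) = 97
M3 (MIN): min(-13, 97) = -13
S0 (MAX): max(-17, -34, -13) = -13
MAX at S0 wants the highest of {M1=-17, M2=-34, M3=-13}, so chooses M3.

M3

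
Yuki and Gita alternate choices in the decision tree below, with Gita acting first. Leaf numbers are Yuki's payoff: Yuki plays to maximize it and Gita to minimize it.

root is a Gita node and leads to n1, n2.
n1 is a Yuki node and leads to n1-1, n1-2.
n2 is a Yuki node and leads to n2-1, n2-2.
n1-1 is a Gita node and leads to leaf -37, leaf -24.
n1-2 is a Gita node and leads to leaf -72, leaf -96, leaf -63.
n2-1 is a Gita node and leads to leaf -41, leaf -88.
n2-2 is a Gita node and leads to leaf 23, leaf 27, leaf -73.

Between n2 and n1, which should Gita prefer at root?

n2-1 (Gita): min(-41, -88) = -88
n2-2 (Gita): min(23, 27, -73) = -73
n2 (Yuki): max(-88, -73) = -73
n1-1 (Gita): min(-37, -24) = -37
n1-2 (Gita): min(-72, -96, -63) = -96
n1 (Yuki): max(-37, -96) = -37
Gita prefers the lower value; n2=-73, n1=-37. n2 is better since -73 < -37.

n2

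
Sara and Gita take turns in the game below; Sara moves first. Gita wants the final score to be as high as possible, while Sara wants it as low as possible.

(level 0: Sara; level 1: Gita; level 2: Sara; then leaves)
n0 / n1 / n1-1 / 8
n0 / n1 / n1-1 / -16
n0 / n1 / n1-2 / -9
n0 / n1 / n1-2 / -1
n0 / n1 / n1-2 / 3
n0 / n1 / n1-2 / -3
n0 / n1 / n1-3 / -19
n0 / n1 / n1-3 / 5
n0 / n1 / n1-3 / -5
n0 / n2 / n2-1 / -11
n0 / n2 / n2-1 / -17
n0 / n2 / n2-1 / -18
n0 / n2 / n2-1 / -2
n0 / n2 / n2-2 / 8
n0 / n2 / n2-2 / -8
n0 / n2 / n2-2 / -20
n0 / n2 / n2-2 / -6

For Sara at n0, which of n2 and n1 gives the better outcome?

n2-1 (Sara): min(-11, -17, -18, -2) = -18
n2-2 (Sara): min(8, -8, -20, -6) = -20
n2 (Gita): max(-18, -20) = -18
n1-1 (Sara): min(8, -16) = -16
n1-2 (Sara): min(-9, -1, 3, -3) = -9
n1-3 (Sara): min(-19, 5, -5) = -19
n1 (Gita): max(-16, -9, -19) = -9
Sara prefers the lower value; n2=-18, n1=-9. n2 is better since -18 < -9.

n2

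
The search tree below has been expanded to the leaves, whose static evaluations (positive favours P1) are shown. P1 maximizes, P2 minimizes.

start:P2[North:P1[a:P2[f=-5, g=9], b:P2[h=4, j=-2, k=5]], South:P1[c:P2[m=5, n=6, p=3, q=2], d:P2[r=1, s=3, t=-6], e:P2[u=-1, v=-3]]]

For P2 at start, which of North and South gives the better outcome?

North

a (P2): min(-5, 9) = -5
b (P2): min(4, -2, 5) = -2
North (P1): max(-5, -2) = -2
c (P2): min(5, 6, 3, 2) = 2
d (P2): min(1, 3, -6) = -6
e (P2): min(-1, -3) = -3
South (P1): max(2, -6, -3) = 2
P2 prefers the lower value; North=-2, South=2. North is better since -2 < 2.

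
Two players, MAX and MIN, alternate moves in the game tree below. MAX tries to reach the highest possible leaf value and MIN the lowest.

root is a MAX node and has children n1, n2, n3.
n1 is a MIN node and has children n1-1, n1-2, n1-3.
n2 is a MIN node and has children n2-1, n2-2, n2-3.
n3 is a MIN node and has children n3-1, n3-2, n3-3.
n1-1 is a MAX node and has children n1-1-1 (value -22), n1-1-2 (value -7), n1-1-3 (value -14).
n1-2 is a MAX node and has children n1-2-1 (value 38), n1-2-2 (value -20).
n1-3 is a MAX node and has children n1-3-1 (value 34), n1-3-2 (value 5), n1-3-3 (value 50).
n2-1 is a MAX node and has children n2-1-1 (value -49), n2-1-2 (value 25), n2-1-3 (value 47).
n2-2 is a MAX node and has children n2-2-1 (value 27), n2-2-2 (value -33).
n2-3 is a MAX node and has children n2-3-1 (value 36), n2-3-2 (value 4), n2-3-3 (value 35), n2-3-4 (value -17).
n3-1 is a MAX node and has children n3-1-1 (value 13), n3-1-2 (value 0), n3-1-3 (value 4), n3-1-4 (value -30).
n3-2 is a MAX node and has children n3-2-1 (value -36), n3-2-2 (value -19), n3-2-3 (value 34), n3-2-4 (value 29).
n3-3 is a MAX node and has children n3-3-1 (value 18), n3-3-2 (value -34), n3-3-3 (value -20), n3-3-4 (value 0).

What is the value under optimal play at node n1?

-7

n1-1 (MAX): max(-22, -7, -14) = -7
n1-2 (MAX): max(38, -20) = 38
n1-3 (MAX): max(34, 5, 50) = 50
n1 (MIN): min(-7, 38, 50) = -7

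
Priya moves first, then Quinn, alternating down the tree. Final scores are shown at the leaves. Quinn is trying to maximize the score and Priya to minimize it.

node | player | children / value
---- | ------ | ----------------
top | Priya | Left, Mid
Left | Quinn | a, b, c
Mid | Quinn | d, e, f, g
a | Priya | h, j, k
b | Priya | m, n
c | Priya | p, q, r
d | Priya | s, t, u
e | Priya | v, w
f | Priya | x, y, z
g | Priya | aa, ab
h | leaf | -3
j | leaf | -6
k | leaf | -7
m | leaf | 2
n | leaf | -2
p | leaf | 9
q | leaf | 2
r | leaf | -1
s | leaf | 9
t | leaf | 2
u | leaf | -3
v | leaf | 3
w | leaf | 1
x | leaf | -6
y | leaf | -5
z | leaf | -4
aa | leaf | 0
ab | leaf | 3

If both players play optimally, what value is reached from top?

-1

a (Priya): min(-3, -6, -7) = -7
b (Priya): min(2, -2) = -2
c (Priya): min(9, 2, -1) = -1
Left (Quinn): max(-7, -2, -1) = -1
d (Priya): min(9, 2, -3) = -3
e (Priya): min(3, 1) = 1
f (Priya): min(-6, -5, -4) = -6
g (Priya): min(0, 3) = 0
Mid (Quinn): max(-3, 1, -6, 0) = 1
top (Priya): min(-1, 1) = -1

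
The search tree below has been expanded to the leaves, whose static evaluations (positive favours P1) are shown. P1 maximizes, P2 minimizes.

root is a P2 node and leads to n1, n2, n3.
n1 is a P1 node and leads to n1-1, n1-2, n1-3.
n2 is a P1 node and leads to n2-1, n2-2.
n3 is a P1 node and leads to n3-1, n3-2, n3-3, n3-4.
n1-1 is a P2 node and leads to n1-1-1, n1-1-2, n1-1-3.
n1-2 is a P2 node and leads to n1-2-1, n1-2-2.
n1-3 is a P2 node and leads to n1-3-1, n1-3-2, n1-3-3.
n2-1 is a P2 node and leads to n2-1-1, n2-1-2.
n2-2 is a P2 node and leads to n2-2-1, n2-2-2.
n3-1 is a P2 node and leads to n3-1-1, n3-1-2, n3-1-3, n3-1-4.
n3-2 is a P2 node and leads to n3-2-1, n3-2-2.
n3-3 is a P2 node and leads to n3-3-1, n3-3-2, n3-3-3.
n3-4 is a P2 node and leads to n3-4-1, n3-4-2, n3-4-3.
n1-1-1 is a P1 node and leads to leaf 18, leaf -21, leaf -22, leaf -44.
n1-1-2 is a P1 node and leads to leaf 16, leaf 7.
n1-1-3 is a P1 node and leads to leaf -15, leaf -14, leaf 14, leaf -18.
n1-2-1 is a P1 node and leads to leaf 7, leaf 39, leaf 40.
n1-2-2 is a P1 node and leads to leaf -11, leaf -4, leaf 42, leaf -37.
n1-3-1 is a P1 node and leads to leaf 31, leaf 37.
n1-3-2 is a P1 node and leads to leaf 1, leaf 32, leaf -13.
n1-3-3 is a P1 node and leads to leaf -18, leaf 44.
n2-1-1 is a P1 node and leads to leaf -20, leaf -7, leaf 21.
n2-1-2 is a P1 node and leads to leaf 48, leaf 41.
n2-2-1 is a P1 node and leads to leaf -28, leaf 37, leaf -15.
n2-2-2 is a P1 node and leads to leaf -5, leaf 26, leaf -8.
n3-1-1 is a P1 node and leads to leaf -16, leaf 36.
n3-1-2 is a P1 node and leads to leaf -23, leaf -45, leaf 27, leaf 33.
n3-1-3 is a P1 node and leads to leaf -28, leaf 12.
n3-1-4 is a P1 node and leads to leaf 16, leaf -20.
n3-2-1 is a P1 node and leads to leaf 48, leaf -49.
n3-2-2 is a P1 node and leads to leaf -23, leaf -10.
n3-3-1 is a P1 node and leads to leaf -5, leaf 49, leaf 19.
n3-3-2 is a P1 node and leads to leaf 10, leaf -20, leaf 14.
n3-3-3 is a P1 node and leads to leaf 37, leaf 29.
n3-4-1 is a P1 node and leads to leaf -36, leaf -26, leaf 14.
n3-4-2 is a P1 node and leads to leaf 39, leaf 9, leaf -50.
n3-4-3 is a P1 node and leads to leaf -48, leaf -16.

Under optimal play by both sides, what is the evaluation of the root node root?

14

n1-1-1 (P1): max(18, -21, -22, -44) = 18
n1-1-2 (P1): max(16, 7) = 16
n1-1-3 (P1): max(-15, -14, 14, -18) = 14
n1-1 (P2): min(18, 16, 14) = 14
n1-2-1 (P1): max(7, 39, 40) = 40
n1-2-2 (P1): max(-11, -4, 42, -37) = 42
n1-2 (P2): min(40, 42) = 40
n1-3-1 (P1): max(31, 37) = 37
n1-3-2 (P1): max(1, 32, -13) = 32
n1-3-3 (P1): max(-18, 44) = 44
n1-3 (P2): min(37, 32, 44) = 32
n1 (P1): max(14, 40, 32) = 40
n2-1-1 (P1): max(-20, -7, 21) = 21
n2-1-2 (P1): max(48, 41) = 48
n2-1 (P2): min(21, 48) = 21
n2-2-1 (P1): max(-28, 37, -15) = 37
n2-2-2 (P1): max(-5, 26, -8) = 26
n2-2 (P2): min(37, 26) = 26
n2 (P1): max(21, 26) = 26
n3-1-1 (P1): max(-16, 36) = 36
n3-1-2 (P1): max(-23, -45, 27, 33) = 33
n3-1-3 (P1): max(-28, 12) = 12
n3-1-4 (P1): max(16, -20) = 16
n3-1 (P2): min(36, 33, 12, 16) = 12
n3-2-1 (P1): max(48, -49) = 48
n3-2-2 (P1): max(-23, -10) = -10
n3-2 (P2): min(48, -10) = -10
n3-3-1 (P1): max(-5, 49, 19) = 49
n3-3-2 (P1): max(10, -20, 14) = 14
n3-3-3 (P1): max(37, 29) = 37
n3-3 (P2): min(49, 14, 37) = 14
n3-4-1 (P1): max(-36, -26, 14) = 14
n3-4-2 (P1): max(39, 9, -50) = 39
n3-4-3 (P1): max(-48, -16) = -16
n3-4 (P2): min(14, 39, -16) = -16
n3 (P1): max(12, -10, 14, -16) = 14
root (P2): min(40, 26, 14) = 14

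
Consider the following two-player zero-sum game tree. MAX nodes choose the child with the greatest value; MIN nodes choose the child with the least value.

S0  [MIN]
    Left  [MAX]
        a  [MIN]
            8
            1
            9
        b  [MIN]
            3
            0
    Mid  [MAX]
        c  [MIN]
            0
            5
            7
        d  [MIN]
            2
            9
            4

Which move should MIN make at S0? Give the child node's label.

Left

a (MIN): min(8, 1, 9) = 1
b (MIN): min(3, 0) = 0
Left (MAX): max(1, 0) = 1
c (MIN): min(0, 5, 7) = 0
d (MIN): min(2, 9, 4) = 2
Mid (MAX): max(0, 2) = 2
S0 (MIN): min(1, 2) = 1
MIN at S0 wants the lowest of {Left=1, Mid=2}, so chooses Left.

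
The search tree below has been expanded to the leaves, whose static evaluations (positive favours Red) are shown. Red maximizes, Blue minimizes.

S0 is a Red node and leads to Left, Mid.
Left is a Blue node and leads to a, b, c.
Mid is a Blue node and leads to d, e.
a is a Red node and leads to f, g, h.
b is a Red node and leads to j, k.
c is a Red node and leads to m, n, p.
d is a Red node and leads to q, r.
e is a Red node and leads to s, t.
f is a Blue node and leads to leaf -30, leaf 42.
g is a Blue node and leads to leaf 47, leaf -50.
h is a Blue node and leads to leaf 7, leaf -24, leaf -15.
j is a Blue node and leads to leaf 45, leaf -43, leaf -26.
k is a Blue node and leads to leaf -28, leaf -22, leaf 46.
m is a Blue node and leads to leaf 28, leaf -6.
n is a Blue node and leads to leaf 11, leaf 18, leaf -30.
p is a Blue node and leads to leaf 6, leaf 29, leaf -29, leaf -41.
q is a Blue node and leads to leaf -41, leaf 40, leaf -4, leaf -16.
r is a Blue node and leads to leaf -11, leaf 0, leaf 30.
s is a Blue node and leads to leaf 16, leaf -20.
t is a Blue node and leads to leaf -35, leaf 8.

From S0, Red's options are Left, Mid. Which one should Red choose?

f (Blue): min(-30, 42) = -30
g (Blue): min(47, -50) = -50
h (Blue): min(7, -24, -15) = -24
a (Red): max(-30, -50, -24) = -24
j (Blue): min(45, -43, -26) = -43
k (Blue): min(-28, -22, 46) = -28
b (Red): max(-43, -28) = -28
m (Blue): min(28, -6) = -6
n (Blue): min(11, 18, -30) = -30
p (Blue): min(6, 29, -29, -41) = -41
c (Red): max(-6, -30, -41) = -6
Left (Blue): min(-24, -28, -6) = -28
q (Blue): min(-41, 40, -4, -16) = -41
r (Blue): min(-11, 0, 30) = -11
d (Red): max(-41, -11) = -11
s (Blue): min(16, -20) = -20
t (Blue): min(-35, 8) = -35
e (Red): max(-20, -35) = -20
Mid (Blue): min(-11, -20) = -20
S0 (Red): max(-28, -20) = -20
Red at S0 wants the highest of {Left=-28, Mid=-20}, so chooses Mid.

Mid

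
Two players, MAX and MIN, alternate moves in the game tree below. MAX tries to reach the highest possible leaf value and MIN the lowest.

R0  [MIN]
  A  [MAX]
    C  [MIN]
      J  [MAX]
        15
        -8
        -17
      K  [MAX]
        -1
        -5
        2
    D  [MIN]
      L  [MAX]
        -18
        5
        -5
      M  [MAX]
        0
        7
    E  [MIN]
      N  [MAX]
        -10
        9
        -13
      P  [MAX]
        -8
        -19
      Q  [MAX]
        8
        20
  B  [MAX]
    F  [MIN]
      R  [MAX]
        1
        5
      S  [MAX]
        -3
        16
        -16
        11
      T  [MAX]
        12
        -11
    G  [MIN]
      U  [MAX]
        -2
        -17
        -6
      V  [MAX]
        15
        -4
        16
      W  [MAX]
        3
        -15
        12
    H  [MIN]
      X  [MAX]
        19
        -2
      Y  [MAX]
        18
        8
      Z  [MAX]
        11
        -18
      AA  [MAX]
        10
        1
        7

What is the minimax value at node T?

12

T (MAX): max(12, -11) = 12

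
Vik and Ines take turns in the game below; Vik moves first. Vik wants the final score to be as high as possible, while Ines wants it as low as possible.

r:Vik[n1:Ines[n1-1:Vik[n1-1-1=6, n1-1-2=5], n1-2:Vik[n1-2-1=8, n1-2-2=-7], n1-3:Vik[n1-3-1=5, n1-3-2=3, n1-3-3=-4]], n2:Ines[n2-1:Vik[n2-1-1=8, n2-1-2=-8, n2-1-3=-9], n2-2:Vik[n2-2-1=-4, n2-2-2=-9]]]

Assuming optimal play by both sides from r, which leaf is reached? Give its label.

n1-3-1

n1-1 (Vik): max(6, 5) = 6
n1-2 (Vik): max(8, -7) = 8
n1-3 (Vik): max(5, 3, -4) = 5
n1 (Ines): min(6, 8, 5) = 5
n2-1 (Vik): max(8, -8, -9) = 8
n2-2 (Vik): max(-4, -9) = -4
n2 (Ines): min(8, -4) = -4
r (Vik): max(5, -4) = 5
At r, Vik picks n1 (highest: 5).
At n1, Ines picks n1-3 (lowest: 5).
At n1-3, Vik picks n1-3-1 (highest: 5).
Terminal value 5.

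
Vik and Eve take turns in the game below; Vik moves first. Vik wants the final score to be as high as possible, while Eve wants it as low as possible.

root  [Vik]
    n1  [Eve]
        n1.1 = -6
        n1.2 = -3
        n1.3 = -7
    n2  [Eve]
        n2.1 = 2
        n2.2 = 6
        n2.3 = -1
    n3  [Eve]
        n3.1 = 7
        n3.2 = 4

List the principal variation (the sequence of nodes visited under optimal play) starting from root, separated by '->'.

root -> n3 -> n3.2

n1 (Eve): min(-6, -3, -7) = -7
n2 (Eve): min(2, 6, -1) = -1
n3 (Eve): min(7, 4) = 4
root (Vik): max(-7, -1, 4) = 4
At root, Vik picks n3 (highest: 4).
At n3, Eve picks n3.2 (lowest: 4).
Terminal value 4.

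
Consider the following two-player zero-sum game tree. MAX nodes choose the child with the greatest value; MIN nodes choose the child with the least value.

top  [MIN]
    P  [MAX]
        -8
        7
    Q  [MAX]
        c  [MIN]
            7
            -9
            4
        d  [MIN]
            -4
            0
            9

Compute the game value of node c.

-9

c (MIN): min(7, -9, 4) = -9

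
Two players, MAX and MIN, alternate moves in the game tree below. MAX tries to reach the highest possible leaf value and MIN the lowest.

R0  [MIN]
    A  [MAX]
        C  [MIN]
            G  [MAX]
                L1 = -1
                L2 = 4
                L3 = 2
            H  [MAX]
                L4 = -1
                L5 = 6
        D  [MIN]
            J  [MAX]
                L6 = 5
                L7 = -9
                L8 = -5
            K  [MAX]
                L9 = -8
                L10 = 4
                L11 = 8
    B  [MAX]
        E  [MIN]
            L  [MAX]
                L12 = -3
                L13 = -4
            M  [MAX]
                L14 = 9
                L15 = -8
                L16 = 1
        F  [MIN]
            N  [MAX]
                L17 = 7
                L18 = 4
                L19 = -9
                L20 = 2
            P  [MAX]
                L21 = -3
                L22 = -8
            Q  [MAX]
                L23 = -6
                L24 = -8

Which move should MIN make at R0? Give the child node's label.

B

G (MAX): max(-1, 4, 2) = 4
H (MAX): max(-1, 6) = 6
C (MIN): min(4, 6) = 4
J (MAX): max(5, -9, -5) = 5
K (MAX): max(-8, 4, 8) = 8
D (MIN): min(5, 8) = 5
A (MAX): max(4, 5) = 5
L (MAX): max(-3, -4) = -3
M (MAX): max(9, -8, 1) = 9
E (MIN): min(-3, 9) = -3
N (MAX): max(7, 4, -9, 2) = 7
P (MAX): max(-3, -8) = -3
Q (MAX): max(-6, -8) = -6
F (MIN): min(7, -3, -6) = -6
B (MAX): max(-3, -6) = -3
R0 (MIN): min(5, -3) = -3
MIN at R0 wants the lowest of {A=5, B=-3}, so chooses B.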